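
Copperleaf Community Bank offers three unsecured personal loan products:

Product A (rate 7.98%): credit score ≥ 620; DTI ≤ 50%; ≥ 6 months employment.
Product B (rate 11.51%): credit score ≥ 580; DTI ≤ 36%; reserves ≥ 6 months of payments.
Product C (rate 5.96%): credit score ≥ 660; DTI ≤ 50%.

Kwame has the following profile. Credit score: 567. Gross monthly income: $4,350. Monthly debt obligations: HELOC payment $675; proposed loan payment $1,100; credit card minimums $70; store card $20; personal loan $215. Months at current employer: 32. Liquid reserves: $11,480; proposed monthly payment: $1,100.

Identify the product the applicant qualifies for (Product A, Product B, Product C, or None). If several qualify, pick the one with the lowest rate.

Total debts = (675 + 1,100 + 70 + 20 + 215) = 2,080; DTI = 2,080/4,350 = 47.8%.
Reserves = 11,480/1,100 = 10.4 months.
Product A: score 567 < 620; DTI 47.8% ≤ 50%; employment 32 ≥ 6 mo → does not qualify.
Product B: score 567 < 580; DTI 47.8% > 36%; reserves 10.4 ≥ 6 mo → does not qualify.
Product C: score 567 < 660; DTI 47.8% ≤ 50% → does not qualify.

None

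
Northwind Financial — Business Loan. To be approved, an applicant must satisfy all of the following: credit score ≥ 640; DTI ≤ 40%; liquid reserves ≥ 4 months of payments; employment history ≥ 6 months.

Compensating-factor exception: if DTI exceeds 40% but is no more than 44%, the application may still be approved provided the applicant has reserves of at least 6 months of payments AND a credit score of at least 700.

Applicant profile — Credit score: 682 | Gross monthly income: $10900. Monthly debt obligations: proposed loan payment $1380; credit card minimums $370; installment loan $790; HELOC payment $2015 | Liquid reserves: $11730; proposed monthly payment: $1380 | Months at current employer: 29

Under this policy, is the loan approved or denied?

Credit score 682 ≥ 640 (meets base)
Total debts = (1,380 + 370 + 790 + 2,015) = 4,555. DTI: 4,555 ÷ 10,900 = 41.8%, over the 40% base limit.
Liquid reserves cover 11,730/1,380 = 8.5 months — ≥ 4 required
Employment 29 ≥ 6 months
DTI 41.8% is within the 40%–44% exception band; checking compensating factors.
Reserves 8.5 ≥ 6 months; credit score 682 < 700.
Override conditions not both satisfied; exception does not apply.

Denied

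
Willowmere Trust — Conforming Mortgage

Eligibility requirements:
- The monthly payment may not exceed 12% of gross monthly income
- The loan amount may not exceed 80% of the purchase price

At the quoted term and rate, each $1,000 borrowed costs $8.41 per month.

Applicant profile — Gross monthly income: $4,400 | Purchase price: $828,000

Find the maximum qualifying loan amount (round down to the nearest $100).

$62,700

Payment cap: 12% × $4,400 = $528/month.
At $8.41 per $1,000, that supports 528/8.41 × 1,000 ≈ $62,782 → $62,700.
LTV cap: 80% × $828,000 = $662,400 → $662,400.
Binding constraint: payment-to-income.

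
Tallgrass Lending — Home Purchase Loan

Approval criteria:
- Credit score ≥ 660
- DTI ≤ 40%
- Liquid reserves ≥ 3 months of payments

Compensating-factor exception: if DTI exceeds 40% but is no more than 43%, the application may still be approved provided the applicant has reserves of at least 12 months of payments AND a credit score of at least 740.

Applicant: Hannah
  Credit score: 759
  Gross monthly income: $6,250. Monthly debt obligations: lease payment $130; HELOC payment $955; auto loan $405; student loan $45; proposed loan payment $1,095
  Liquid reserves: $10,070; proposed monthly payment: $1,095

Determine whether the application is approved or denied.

Credit score 759 ≥ 660 (meets base)
Total debts = (130 + 955 + 405 + 45 + 1,095) = 2,630. DTI = 2,630/6,250 = 42.1% > 40% — standard DTI limit exceeded.
Liquid reserves cover 10,070/1,095 = 9.2 months — ≥ 3 required
DTI 42.1% is within the 40%–43% exception band; checking compensating factors.
Reserves 9.2 < 12 months; credit score 759 ≥ 740.
Compensating-factor requirement not fully met.

Denied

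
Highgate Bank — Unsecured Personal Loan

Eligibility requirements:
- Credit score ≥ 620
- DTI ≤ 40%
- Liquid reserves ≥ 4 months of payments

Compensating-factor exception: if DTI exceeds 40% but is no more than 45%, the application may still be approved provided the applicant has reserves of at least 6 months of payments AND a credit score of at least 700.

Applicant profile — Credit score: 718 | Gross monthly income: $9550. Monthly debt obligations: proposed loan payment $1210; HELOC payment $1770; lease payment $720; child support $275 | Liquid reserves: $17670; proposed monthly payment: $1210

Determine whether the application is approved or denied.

Credit score 718 ≥ 620 (meets base)
Total debts = (1,210 + 1,770 + 720 + 275) = 3,975. DTI = 3,975/9,550 = 41.6% > 40% — standard DTI limit exceeded.
Reserves: 17,670 ÷ 1,210 = 14.6 months (meets 4-month minimum)
41.6% falls in the override range (40%–45%), so the compensating-factor test applies.
Override check — reserves: 14.6 mo (ok); score: 718 (ok).
Both compensating conditions met → exception applies.

Approved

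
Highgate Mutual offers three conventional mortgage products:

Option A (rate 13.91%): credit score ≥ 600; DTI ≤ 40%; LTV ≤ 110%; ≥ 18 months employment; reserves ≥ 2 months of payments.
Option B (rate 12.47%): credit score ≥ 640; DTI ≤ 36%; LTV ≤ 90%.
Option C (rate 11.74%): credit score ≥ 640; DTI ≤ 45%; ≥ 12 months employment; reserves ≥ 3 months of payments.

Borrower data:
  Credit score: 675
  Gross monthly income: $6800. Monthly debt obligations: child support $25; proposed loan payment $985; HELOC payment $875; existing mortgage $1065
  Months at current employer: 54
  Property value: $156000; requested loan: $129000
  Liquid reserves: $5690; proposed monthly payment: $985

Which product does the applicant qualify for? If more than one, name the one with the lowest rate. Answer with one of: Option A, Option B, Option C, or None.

Total debts = (25 + 985 + 875 + 1,065) = 2,950; DTI = 2,950/6,800 = 43.4%.
LTV = 129,000/156,000 = 82.7%.
Reserves = 5,690/985 = 5.8 months.
Option A: score 675 ≥ 600; DTI 43.4% > 40%; LTV 82.7% ≤ 110%; employment 54 ≥ 18 mo; reserves 5.8 ≥ 2 mo → does not qualify.
Option B: score 675 ≥ 640; DTI 43.4% > 36%; LTV 82.7% ≤ 90% → does not qualify.
Option C: score 675 ≥ 640; DTI 43.4% ≤ 45%; employment 54 ≥ 12 mo; reserves 5.8 ≥ 3 mo → qualifies.

Option C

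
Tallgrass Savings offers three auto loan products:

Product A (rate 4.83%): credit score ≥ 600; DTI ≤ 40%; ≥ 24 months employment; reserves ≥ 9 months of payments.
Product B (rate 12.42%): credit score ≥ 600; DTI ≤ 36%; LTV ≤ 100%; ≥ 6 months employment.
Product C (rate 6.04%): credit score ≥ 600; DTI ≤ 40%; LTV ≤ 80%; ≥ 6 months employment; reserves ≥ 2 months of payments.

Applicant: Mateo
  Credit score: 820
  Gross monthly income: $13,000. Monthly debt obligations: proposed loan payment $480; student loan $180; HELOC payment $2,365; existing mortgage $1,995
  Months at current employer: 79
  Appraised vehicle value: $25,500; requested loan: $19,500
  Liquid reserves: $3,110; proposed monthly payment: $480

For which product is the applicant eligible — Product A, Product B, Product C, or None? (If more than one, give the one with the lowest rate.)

Total debts = (480 + 180 + 2,365 + 1,995) = 5,020; DTI = 5,020/13,000 = 38.6%.
LTV = 19,500/25,500 = 76.5%.
Reserves = 3,110/480 = 6.5 months.
Product A: score 820 ≥ 600; DTI 38.6% ≤ 40%; employment 79 ≥ 24 mo; reserves 6.5 < 9 mo → does not qualify.
Product B: score 820 ≥ 600; DTI 38.6% > 36%; LTV 76.5% ≤ 100%; employment 79 ≥ 6 mo → does not qualify.
Product C: score 820 ≥ 600; DTI 38.6% ≤ 40%; LTV 76.5% ≤ 80%; employment 79 ≥ 6 mo; reserves 6.5 ≥ 2 mo → qualifies.

Product C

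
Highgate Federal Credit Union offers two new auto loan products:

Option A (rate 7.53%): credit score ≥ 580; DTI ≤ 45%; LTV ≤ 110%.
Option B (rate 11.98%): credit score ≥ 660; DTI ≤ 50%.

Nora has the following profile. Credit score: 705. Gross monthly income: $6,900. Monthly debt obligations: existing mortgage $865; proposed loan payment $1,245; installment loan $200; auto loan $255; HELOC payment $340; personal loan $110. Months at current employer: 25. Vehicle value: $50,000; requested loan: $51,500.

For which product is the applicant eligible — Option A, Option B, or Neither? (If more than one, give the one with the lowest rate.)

Total debts = (865 + 1,245 + 200 + 255 + 340 + 110) = 3,015; DTI = 3,015/6,900 = 43.7%.
LTV = 51,500/50,000 = 103%.
Option A: score 705 ≥ 580; DTI 43.7% ≤ 45%; LTV 103% ≤ 110% → qualifies.
Option B: score 705 ≥ 660; DTI 43.7% ≤ 50% → qualifies.
Qualifying: Option A, Option B. Lowest rate is 7.53% → Option A.

Option A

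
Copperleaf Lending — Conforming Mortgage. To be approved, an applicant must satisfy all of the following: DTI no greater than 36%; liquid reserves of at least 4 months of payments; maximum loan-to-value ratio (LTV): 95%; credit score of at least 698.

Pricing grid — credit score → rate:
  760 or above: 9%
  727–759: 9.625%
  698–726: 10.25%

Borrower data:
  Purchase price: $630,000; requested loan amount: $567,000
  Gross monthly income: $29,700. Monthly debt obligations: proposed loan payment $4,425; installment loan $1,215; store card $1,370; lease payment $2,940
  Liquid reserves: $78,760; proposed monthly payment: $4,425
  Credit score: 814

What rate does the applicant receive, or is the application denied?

Credit score 814 ≥ 698 (meets minimum)
Total monthly debts = (4,425 + 1,215 + 1,370 + 2,940) = 9,950. Debt-to-income = 9,950/29,700 = 33.5% — meets 36% limit
Reserves: 78,760 ÷ 4,425 = 17.8 months (meets 4-month minimum)
LTV = 567,000/630,000 = 90% ≤ 95%
All requirements met. Score 814 falls in the 760 or above tier → 9%.

Approved at 9%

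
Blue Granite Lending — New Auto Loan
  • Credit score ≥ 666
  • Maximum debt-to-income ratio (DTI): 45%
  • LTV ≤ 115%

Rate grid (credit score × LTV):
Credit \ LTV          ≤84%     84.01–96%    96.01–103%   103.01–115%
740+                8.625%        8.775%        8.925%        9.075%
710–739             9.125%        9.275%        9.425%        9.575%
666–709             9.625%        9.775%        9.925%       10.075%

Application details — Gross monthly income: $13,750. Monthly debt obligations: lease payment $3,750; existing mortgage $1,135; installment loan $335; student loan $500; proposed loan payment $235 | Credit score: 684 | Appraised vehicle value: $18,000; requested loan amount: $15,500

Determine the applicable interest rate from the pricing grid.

9.775%

Credit score 684 ≥ 666; Total monthly debts = (3,750 + 1,135 + 335 + 500 + 235) = 5,955. Debt-to-income = 5,955/13,750 = 43.3% — meets 45% limit
LTV = 15,500/18,000 = 86.1% ≤ 115%
Score 684 is in the 666–709 band; LTV 86.1% is in the 84.01–96% band → 9.775%.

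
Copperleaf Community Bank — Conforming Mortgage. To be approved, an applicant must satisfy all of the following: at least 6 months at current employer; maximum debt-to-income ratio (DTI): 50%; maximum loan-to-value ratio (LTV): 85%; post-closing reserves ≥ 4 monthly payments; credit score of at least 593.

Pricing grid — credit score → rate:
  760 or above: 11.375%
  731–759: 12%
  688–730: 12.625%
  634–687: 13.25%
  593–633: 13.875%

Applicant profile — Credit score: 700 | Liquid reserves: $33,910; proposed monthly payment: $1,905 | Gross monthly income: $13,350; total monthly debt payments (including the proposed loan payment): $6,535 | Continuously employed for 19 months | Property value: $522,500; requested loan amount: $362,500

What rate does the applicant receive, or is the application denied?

Approved at 12.625%

Credit score 700 ≥ 593 (meets minimum)
Employment 19 ≥ 6 months
Loan-to-value = 362,500/522,500 = 69.4% — pass (85% max)
Reserves: 33,910 ÷ 1,905 = 17.8 months (meets 4-month minimum)
DTI: 6,535 ÷ 13,350 = 49%, within the 50% cap
All requirements met. Score 700 falls in the 688–730 tier → 12.625%.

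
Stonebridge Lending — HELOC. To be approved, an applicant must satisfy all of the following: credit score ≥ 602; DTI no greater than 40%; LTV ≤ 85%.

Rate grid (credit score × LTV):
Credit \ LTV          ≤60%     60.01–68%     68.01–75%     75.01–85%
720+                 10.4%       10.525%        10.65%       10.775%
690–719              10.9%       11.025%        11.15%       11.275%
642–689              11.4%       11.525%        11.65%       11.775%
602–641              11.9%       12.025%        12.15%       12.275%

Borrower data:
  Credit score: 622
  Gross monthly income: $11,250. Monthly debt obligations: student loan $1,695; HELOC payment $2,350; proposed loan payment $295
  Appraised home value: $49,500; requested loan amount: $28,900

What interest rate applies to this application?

11.9%

Credit score 622 ≥ 602; Total monthly debts = (1,695 + 2,350 + 295) = 4,340. DTI: 4,340 ÷ 11,250 = 38.6%, within the 40% cap
Loan-to-value = 28,900/49,500 = 58.4% — pass (85% max)
Credit 622 → row 602–641; LTV 58.4% → column ≤60%. Grid cell → 11.9%.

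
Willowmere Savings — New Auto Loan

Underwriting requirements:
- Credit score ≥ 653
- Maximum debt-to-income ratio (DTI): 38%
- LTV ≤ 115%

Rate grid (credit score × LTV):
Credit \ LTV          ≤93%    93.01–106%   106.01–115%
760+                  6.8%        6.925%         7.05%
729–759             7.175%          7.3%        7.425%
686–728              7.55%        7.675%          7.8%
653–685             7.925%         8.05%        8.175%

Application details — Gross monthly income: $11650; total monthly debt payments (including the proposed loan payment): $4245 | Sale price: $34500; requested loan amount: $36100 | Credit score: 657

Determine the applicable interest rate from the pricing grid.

8.05%

Credit score 657 ≥ 653; DTI = 4,245/11,650 = 36.4% ≤ 38%
Loan-to-value = 36,100/34,500 = 104.6% — pass (115% max)
Score 657 is in the 653–685 band; LTV 104.6% is in the 93.01–106% band → 8.05%.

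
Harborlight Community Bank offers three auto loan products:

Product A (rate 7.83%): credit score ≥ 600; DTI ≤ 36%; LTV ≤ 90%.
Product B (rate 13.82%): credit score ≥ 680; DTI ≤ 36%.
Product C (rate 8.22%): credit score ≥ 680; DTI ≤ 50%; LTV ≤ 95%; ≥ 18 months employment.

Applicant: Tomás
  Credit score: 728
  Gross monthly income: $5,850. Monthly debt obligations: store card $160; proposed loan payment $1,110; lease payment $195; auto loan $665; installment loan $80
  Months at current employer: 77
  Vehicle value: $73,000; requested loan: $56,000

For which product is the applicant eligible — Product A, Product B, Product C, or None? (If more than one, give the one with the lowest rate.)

Total debts = (160 + 1,110 + 195 + 665 + 80) = 2,210; DTI = 2,210/5,850 = 37.8%.
LTV = 56,000/73,000 = 76.7%.
Product A: score 728 ≥ 600; DTI 37.8% > 36%; LTV 76.7% ≤ 90% → does not qualify.
Product B: score 728 ≥ 680; DTI 37.8% > 36% → does not qualify.
Product C: score 728 ≥ 680; DTI 37.8% ≤ 50%; LTV 76.7% ≤ 95%; employment 77 ≥ 18 mo → qualifies.

Product C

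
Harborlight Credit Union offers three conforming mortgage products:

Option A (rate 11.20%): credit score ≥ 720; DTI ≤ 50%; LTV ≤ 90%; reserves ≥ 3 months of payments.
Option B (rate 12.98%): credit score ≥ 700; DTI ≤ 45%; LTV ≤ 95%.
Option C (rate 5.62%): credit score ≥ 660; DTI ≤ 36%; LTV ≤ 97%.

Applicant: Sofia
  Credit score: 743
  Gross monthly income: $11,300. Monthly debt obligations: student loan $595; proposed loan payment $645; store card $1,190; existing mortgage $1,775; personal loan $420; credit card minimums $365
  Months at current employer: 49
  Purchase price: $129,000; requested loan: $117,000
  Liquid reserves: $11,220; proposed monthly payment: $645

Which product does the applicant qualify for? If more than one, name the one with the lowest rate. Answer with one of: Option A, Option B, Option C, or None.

Option B

Total debts = (595 + 645 + 1,190 + 1,775 + 420 + 365) = 4,990; DTI = 4,990/11,300 = 44.2%.
LTV = 117,000/129,000 = 90.7%.
Reserves = 11,220/645 = 17.4 months.
Option A: score 743 ≥ 720; DTI 44.2% ≤ 50%; LTV 90.7% > 90%; reserves 17.4 ≥ 3 mo → does not qualify.
Option B: score 743 ≥ 700; DTI 44.2% ≤ 45%; LTV 90.7% ≤ 95% → qualifies.
Option C: score 743 ≥ 660; DTI 44.2% > 36%; LTV 90.7% ≤ 97% → does not qualify.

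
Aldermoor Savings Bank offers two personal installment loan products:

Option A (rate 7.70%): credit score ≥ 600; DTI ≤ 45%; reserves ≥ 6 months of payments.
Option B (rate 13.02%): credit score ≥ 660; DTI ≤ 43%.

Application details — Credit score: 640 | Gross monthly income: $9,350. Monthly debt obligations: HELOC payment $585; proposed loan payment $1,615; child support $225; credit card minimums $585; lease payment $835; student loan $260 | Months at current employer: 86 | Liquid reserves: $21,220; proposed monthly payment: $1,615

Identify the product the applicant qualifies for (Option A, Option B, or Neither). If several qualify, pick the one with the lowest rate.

Option A

Total debts = (585 + 1,615 + 225 + 585 + 835 + 260) = 4,105; DTI = 4,105/9,350 = 43.9%.
Reserves = 21,220/1,615 = 13.1 months.
Option A: score 640 ≥ 600; DTI 43.9% ≤ 45%; reserves 13.1 ≥ 6 mo → qualifies.
Option B: score 640 < 660; DTI 43.9% > 43% → does not qualify.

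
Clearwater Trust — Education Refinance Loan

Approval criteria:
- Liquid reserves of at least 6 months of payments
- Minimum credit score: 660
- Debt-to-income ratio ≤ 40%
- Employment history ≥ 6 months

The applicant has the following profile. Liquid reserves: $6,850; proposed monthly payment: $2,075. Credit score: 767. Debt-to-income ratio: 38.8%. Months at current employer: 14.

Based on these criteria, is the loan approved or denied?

Reserves = 6,850/2,075 = 3.3 months < 6
Credit score 767 ≥ 660 (meets)
Debt-to-income 38.8% vs 40% cap — pass
Employment 14 ≥ 6 months
Fails on reserves.

Denied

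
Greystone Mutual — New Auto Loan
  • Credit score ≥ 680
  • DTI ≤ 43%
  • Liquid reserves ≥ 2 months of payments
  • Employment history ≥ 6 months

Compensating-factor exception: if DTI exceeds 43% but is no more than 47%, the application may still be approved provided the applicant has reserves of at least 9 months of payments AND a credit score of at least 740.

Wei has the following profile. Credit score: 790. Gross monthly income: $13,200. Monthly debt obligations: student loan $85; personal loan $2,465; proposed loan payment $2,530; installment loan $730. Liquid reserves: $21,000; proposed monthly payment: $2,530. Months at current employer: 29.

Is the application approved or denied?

Denied

Credit score 790 ≥ 680 (meets base)
Total debts = (85 + 2,465 + 2,530 + 730) = 5,810. DTI: 5,810 ÷ 13,200 = 44%, over the 43% base limit.
Reserves: 21,000 ÷ 2,530 = 8.3 months (meets 2-month minimum)
Employment 29 ≥ 6 months
44% falls in the override range (43%–47%), so the compensating-factor test applies.
Override check — reserves: 8.3 mo (short of 9); score: 790 (ok).
Override conditions not both satisfied; exception does not apply.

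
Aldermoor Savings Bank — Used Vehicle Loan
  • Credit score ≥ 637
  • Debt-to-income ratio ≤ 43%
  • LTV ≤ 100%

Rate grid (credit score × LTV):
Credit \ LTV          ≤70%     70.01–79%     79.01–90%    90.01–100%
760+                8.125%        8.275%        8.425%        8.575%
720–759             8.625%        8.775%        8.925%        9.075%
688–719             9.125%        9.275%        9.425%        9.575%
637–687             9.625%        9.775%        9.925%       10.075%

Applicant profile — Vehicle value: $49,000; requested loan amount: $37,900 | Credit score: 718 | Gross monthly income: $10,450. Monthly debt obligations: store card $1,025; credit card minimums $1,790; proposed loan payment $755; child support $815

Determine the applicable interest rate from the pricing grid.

9.275%

Credit score 718 ≥ 637; Total monthly debts = (1,025 + 1,790 + 755 + 815) = 4,385. DTI = 4,385/10,450 = 42% ≤ 43%
Loan-to-value = 37,900/49,000 = 77.3% — pass (100% max)
Credit 718 → row 688–719; LTV 77.3% → column 70.01–79%. Grid cell → 9.275%.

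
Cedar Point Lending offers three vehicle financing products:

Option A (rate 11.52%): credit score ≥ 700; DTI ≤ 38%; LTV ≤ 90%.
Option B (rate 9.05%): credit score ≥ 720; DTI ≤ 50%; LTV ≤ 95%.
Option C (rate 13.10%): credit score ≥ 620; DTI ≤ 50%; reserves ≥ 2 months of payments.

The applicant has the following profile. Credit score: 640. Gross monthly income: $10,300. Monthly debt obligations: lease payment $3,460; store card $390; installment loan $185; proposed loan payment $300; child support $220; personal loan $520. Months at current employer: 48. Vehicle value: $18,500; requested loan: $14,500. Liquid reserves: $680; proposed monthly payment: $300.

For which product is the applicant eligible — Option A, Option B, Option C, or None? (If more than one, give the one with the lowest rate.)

Option C

Total debts = (3,460 + 390 + 185 + 300 + 220 + 520) = 5,075; DTI = 5,075/10,300 = 49.3%.
LTV = 14,500/18,500 = 78.4%.
Reserves = 680/300 = 2.3 months.
Option A: score 640 < 700; DTI 49.3% > 38%; LTV 78.4% ≤ 90% → does not qualify.
Option B: score 640 < 720; DTI 49.3% ≤ 50%; LTV 78.4% ≤ 95% → does not qualify.
Option C: score 640 ≥ 620; DTI 49.3% ≤ 50%; reserves 2.3 ≥ 2 mo → qualifies.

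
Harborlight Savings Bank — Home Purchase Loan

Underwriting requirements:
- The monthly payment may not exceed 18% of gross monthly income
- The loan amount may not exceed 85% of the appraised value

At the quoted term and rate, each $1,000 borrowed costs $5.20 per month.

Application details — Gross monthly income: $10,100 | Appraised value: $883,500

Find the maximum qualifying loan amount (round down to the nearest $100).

$349,600

Payment cap: 18% × $10,100 = $1,818/month.
At $5.20 per $1,000, that supports 1,818/5.20 × 1,000 ≈ $349,615 → $349,600.
LTV cap: 85% × $883,500 = $750,975 → $750,900.
Binding constraint: payment-to-income.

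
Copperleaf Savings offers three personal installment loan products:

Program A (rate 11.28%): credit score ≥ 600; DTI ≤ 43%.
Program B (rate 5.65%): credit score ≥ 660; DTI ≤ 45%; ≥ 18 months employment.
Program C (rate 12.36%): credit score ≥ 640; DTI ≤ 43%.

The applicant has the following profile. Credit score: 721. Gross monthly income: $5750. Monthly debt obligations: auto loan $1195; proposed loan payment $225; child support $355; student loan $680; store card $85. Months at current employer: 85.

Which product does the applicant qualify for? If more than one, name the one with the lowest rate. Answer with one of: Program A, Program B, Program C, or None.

Program B

Total debts = (1,195 + 225 + 355 + 680 + 85) = 2,540; DTI = 2,540/5,750 = 44.2%.
Program A: score 721 ≥ 600; DTI 44.2% > 43% → does not qualify.
Program B: score 721 ≥ 660; DTI 44.2% ≤ 45%; employment 85 ≥ 18 mo → qualifies.
Program C: score 721 ≥ 640; DTI 44.2% > 43% → does not qualify.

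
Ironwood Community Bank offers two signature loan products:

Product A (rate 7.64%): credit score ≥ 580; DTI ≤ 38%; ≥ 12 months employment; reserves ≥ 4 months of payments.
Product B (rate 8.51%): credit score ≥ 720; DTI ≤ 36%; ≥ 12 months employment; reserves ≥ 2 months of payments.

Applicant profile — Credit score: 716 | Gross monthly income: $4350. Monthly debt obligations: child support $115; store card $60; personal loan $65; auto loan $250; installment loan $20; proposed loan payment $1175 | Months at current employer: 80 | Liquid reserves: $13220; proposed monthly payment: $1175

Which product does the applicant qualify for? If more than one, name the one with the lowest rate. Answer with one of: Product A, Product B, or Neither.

Total debts = (115 + 60 + 65 + 250 + 20 + 1,175) = 1,685; DTI = 1,685/4,350 = 38.7%.
Reserves = 13,220/1,175 = 11.3 months.
Product A: score 716 ≥ 580; DTI 38.7% > 38%; employment 80 ≥ 12 mo; reserves 11.3 ≥ 4 mo → does not qualify.
Product B: score 716 < 720; DTI 38.7% > 36%; employment 80 ≥ 12 mo; reserves 11.3 ≥ 2 mo → does not qualify.

Neither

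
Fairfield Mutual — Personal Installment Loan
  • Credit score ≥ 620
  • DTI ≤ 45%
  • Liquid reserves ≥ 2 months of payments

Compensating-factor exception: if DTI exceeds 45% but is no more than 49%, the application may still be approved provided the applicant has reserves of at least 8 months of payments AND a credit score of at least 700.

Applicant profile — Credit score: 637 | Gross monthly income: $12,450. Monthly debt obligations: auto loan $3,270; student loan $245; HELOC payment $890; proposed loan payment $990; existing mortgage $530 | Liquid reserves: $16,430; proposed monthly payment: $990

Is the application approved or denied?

Denied

Credit score 637 ≥ 620 (meets base)
Total debts = (3,270 + 245 + 890 + 990 + 530) = 5,925. DTI: 5,925 ÷ 12,450 = 47.6%, over the 45% base limit.
Liquid reserves cover 16,430/990 = 16.6 months — ≥ 2 required
DTI 47.6% is within the 45%–49% exception band; checking compensating factors.
Reserves 16.6 ≥ 8 months; credit score 637 < 700.
Compensating-factor requirement not fully met.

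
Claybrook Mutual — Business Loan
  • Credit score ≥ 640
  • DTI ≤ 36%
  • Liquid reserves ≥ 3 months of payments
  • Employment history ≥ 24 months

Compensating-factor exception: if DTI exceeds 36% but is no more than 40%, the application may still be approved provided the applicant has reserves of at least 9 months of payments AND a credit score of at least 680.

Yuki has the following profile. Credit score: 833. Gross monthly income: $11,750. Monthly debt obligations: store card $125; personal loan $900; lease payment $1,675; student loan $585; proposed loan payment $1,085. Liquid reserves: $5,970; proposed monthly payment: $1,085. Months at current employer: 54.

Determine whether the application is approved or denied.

Credit score 833 ≥ 640 (meets base)
Total debts = (125 + 900 + 1,675 + 585 + 1,085) = 4,370. DTI = 4,370/11,750 = 37.2% > 36% — standard DTI limit exceeded.
Liquid reserves cover 5,970/1,085 = 5.5 months — ≥ 3 required
Employment 54 ≥ 24 months
37.2% falls in the override range (36%–40%), so the compensating-factor test applies.
Reserves 5.5 < 9 months; credit score 833 ≥ 680.
Compensating-factor requirement not fully met.

Denied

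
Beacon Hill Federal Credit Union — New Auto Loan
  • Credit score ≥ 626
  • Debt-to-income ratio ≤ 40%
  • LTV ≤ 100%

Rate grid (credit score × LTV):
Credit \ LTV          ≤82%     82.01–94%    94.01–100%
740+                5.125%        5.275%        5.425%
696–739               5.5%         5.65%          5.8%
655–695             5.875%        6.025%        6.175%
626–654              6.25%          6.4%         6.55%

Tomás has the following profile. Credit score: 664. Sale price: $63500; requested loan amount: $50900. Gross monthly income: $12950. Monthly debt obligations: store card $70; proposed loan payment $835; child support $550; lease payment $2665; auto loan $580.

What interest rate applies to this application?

5.875%

Credit score 664 ≥ 626; Total monthly debts = (70 + 835 + 550 + 2,665 + 580) = 4,700. Debt-to-income = 4,700/12,950 = 36.3% — meets 40% limit
Loan-to-value = 50,900/63,500 = 80.2% — pass (100% max)
Credit 664 → row 655–695; LTV 80.2% → column ≤82%. Grid cell → 5.875%.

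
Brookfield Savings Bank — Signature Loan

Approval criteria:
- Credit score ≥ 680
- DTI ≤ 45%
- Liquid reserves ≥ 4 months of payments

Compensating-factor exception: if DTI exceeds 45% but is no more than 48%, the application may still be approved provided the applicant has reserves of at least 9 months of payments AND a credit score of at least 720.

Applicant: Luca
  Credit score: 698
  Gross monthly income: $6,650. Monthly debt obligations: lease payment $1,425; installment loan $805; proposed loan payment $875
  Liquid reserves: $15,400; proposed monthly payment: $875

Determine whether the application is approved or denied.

Credit score 698 ≥ 680 (meets base)
Total debts = (1,425 + 805 + 875) = 3,105. DTI = 3,105/6,650 = 46.7% > 45% — standard DTI limit exceeded.
Liquid reserves cover 15,400/875 = 17.6 months — ≥ 4 required
46.7% falls in the override range (45%–48%), so the compensating-factor test applies.
Reserves 17.6 ≥ 9 months; credit score 698 < 720.
Override conditions not both satisfied; exception does not apply.

Denied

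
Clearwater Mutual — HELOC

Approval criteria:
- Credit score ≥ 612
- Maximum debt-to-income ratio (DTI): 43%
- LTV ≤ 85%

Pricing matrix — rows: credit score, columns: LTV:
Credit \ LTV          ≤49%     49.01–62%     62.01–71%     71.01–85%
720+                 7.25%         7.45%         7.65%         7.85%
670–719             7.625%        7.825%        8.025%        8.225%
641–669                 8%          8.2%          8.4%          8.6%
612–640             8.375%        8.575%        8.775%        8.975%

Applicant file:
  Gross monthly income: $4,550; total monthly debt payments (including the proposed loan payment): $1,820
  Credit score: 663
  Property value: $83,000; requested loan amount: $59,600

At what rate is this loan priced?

Credit score 663 ≥ 612; DTI = 1,820/4,550 = 40% ≤ 43%
LTV: 59,600 ÷ 83,000 = 71.8%, within 85% cap
Score 663 is in the 641–669 band; LTV 71.8% is in the 71.01–85% band → 8.6%.

8.6%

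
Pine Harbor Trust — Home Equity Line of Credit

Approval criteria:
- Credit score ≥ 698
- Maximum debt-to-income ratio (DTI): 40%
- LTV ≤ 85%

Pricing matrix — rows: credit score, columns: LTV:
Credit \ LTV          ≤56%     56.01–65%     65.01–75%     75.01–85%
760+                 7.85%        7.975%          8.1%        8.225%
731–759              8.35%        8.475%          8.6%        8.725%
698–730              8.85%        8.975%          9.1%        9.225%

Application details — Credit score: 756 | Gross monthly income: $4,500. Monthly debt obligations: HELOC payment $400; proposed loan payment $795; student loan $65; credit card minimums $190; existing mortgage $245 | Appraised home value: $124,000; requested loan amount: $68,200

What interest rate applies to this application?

8.35%

Credit score 756 ≥ 698; Total monthly debts = (400 + 795 + 65 + 190 + 245) = 1,695. DTI = 1,695/4,500 = 37.7% ≤ 40%
LTV: 68,200 ÷ 124,000 = 55%, within 85% cap
Credit 756 → row 731–759; LTV 55% → column ≤56%. Grid cell → 8.35%.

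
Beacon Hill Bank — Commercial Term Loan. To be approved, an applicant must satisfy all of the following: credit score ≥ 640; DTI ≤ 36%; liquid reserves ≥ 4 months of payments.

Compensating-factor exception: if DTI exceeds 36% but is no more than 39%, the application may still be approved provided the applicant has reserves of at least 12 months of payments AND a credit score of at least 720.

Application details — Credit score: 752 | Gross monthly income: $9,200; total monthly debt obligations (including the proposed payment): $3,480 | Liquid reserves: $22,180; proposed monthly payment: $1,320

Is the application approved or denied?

Credit score 752 ≥ 640 (meets base)
DTI: 3,480 ÷ 9,200 = 37.8%, over the 36% base limit.
Liquid reserves cover 22,180/1,320 = 16.8 months — ≥ 4 required
37.8% falls in the override range (36%–39%), so the compensating-factor test applies.
Override check — reserves: 16.8 mo (ok); score: 752 (ok).
Both override conditions satisfied; DTI exception granted.

Approved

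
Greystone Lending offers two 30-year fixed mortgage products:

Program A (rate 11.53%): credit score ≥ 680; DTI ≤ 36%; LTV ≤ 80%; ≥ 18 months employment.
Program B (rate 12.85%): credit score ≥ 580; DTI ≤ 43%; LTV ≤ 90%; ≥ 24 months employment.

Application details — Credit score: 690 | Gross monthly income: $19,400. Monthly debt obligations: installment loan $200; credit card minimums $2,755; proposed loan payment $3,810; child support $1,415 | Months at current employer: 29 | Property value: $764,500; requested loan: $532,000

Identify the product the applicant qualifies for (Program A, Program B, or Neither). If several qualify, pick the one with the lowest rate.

Program B

Total debts = (200 + 2,755 + 3,810 + 1,415) = 8,180; DTI = 8,180/19,400 = 42.2%.
LTV = 532,000/764,500 = 69.6%.
Program A: score 690 ≥ 680; DTI 42.2% > 36%; LTV 69.6% ≤ 80%; employment 29 ≥ 18 mo → does not qualify.
Program B: score 690 ≥ 580; DTI 42.2% ≤ 43%; LTV 69.6% ≤ 90%; employment 29 ≥ 24 mo → qualifies.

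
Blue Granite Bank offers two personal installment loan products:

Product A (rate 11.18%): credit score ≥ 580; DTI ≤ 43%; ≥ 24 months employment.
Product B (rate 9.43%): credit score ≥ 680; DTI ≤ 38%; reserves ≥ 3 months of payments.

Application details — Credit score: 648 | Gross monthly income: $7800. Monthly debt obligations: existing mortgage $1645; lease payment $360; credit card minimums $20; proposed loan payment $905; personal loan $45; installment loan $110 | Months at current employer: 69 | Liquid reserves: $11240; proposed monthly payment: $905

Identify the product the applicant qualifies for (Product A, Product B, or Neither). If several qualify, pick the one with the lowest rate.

Product A

Total debts = (1,645 + 360 + 20 + 905 + 45 + 110) = 3,085; DTI = 3,085/7,800 = 39.6%.
Reserves = 11,240/905 = 12.4 months.
Product A: score 648 ≥ 580; DTI 39.6% ≤ 43%; employment 69 ≥ 24 mo → qualifies.
Product B: score 648 < 680; DTI 39.6% > 38%; reserves 12.4 ≥ 3 mo → does not qualify.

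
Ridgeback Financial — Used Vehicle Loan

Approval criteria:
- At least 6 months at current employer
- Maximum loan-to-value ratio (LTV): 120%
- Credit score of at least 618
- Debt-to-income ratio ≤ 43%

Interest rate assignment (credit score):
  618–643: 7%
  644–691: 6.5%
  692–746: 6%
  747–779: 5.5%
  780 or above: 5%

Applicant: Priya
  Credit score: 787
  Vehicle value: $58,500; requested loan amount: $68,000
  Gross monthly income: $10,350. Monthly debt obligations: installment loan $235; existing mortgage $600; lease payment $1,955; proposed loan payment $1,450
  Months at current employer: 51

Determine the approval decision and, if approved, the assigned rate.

Credit score 787 ≥ 618 (meets minimum)
LTV: 68,000 ÷ 58,500 = 116.2%, within 120% cap
Employment 51 ≥ 6 months
Total monthly debts = (235 + 600 + 1,955 + 1,450) = 4,240. Debt-to-income = 4,240/10,350 = 41% — meets 43% limit
All requirements met. Score 787 falls in the 780 or above tier → 5%.

Approved at 5%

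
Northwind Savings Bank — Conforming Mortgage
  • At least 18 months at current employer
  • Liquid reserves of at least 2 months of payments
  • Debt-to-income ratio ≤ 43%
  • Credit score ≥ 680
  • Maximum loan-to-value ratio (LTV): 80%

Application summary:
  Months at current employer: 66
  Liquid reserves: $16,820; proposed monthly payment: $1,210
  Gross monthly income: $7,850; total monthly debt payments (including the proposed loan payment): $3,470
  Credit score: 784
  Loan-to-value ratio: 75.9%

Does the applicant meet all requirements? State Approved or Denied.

Employment 66 ≥ 18 months
Liquid reserves cover 16,820/1,210 = 13.9 months — ≥ 2 required
DTI = 3,470/7,850 = 44.2% > 43%
Credit score 784 ≥ 680 (meets)
LTV 75.9% ≤ 80%
Fails on DTI.

Denied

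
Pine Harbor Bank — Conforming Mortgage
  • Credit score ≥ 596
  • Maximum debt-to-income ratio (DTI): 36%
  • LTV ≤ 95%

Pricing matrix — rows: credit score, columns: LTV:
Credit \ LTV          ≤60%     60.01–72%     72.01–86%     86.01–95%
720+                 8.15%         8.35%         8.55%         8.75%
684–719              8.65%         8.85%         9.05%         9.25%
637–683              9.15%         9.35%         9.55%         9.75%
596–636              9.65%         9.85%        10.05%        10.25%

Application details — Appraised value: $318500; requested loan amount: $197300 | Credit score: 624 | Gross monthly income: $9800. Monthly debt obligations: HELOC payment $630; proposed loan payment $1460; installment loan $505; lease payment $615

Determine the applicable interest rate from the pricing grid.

Credit score 624 ≥ 596; Total monthly debts = (630 + 1,460 + 505 + 615) = 3,210. DTI = 3,210/9,800 = 32.8% ≤ 36%
LTV: 197,300 ÷ 318,500 = 61.9%, within 95% cap
Credit 624 → row 596–636; LTV 61.9% → column 60.01–72%. Grid cell → 9.85%.

9.85%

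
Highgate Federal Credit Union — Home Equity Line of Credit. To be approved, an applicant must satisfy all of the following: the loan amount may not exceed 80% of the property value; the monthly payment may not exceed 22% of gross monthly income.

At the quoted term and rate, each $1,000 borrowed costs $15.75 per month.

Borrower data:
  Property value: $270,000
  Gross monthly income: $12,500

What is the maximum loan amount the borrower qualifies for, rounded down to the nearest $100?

$174,600

Payment cap: 22% × $12,500 = $2,750/month.
At $15.75 per $1,000, that supports 2,750/15.75 × 1,000 ≈ $174,603 → $174,600.
LTV cap: 80% × $270,000 = $216,000 → $216,000.
Binding constraint: payment-to-income.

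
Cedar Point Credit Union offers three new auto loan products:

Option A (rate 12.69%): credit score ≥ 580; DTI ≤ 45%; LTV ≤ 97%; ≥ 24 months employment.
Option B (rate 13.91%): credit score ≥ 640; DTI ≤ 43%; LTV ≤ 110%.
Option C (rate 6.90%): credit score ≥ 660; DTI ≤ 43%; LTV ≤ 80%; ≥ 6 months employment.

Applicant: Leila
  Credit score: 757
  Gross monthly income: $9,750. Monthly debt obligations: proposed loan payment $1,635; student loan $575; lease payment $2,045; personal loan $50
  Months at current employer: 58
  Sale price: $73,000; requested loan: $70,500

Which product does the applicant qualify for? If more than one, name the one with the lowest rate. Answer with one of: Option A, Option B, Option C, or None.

Option A

Total debts = (1,635 + 575 + 2,045 + 50) = 4,305; DTI = 4,305/9,750 = 44.2%.
LTV = 70,500/73,000 = 96.6%.
Option A: score 757 ≥ 580; DTI 44.2% ≤ 45%; LTV 96.6% ≤ 97%; employment 58 ≥ 24 mo → qualifies.
Option B: score 757 ≥ 640; DTI 44.2% > 43%; LTV 96.6% ≤ 110% → does not qualify.
Option C: score 757 ≥ 660; DTI 44.2% > 43%; LTV 96.6% > 80%; employment 58 ≥ 6 mo → does not qualify.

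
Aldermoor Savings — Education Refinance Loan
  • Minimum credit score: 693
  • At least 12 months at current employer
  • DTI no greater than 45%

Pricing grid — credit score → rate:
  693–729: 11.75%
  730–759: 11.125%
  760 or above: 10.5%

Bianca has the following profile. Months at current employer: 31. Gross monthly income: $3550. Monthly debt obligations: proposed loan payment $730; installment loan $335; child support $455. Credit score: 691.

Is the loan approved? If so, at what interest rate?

Denied

Credit score 691 < 693 (below minimum)
Employment 31 ≥ 12 months
Total monthly debts = (730 + 335 + 455) = 1,520. DTI = 1,520/3,550 = 42.8% ≤ 45%
Not all requirements met → denied.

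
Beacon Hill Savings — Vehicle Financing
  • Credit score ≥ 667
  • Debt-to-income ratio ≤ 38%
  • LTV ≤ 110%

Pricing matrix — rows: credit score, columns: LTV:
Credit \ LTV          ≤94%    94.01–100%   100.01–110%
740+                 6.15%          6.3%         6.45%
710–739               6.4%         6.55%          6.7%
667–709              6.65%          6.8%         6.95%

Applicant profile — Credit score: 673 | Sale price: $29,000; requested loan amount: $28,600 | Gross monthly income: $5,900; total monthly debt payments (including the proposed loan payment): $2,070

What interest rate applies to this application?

Credit score 673 ≥ 667; Debt-to-income = 2,070/5,900 = 35.1% — meets 38% limit
LTV: 28,600 ÷ 29,000 = 98.6%, within 110% cap
Row: 673 falls in 667–709. Column: 98.6% falls in 94.01–100%. Rate = 6.8%.

6.8%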